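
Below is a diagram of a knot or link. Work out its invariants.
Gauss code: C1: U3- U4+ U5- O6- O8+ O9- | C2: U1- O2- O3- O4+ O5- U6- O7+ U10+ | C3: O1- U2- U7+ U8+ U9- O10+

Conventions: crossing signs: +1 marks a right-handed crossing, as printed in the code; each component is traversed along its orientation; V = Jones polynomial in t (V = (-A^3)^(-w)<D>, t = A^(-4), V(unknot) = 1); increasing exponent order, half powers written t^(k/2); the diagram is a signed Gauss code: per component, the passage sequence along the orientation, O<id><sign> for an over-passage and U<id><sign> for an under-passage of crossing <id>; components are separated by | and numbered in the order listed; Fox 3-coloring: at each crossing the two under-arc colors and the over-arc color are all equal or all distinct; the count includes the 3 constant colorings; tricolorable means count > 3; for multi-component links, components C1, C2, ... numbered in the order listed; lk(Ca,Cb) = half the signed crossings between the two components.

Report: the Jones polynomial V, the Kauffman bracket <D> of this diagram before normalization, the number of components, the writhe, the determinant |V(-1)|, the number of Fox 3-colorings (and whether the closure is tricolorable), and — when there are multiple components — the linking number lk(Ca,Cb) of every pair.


V(t) = t^-3 + t^-2 + t^-1 + 1
bracket: A^-6 + A^-2 + A^2 + A^6, w = -2
3 components, writhe -2, over 10 crossings
lk(C1,C2) = -1
linking number lk(C1,C3) = 0
lk(C2,C3): 0
det 0, colorings 9 of 3^10 — tricolorable
observation: w = -2 shifts under R1 moves; the (-A^3)^(2) factor cancels that in V


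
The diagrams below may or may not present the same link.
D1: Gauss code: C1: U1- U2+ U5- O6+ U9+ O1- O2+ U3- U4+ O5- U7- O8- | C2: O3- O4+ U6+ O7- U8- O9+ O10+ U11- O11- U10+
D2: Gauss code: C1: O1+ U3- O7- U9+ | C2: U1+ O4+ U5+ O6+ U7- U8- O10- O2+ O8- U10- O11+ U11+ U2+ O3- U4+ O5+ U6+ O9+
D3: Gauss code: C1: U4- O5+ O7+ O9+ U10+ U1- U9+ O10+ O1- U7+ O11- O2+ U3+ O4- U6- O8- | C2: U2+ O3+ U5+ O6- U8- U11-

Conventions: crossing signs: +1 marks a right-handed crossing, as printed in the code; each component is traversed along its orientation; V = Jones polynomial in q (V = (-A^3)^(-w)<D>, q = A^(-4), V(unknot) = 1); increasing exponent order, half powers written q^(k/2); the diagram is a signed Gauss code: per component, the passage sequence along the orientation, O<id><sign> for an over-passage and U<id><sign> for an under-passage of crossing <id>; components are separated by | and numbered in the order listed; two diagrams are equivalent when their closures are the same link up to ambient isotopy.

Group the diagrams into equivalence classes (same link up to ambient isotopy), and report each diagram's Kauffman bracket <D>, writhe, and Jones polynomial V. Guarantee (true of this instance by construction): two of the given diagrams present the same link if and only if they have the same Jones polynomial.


grouping into links: {D1, D3} | {D2}
V(D1) = q^(-7/2) - 2q^(-5/2) + q^(-3/2) - 2q^(-1/2) + q^(1/2) - q^(3/2)  (w -1, c 11, <D> = A^-9 - A^-5 + 2A^-1 - A^3 + 2A^7 - A^11)
V(D2) = -q^(-1/2) + q^(1/2) - 3q^(3/2) + 2q^(5/2) - 3q^(7/2) + 3q^(9/2) - 2q^(11/2) + q^(13/2)  [11 crossings, <D> = -A^-17 + 2A^-13 - 3A^-9 + 3A^-5 - 2A^-1 + 3A^3 - A^7 + A^11, w = +3]
V(D3) = q^(-7/2) - 2q^(-5/2) + q^(-3/2) - 2q^(-1/2) + q^(1/2) - q^(3/2)  [11 crossings, <D> = A^-3 - A + 2A^5 - A^9 + 2A^13 - A^17, w = +1]
why: V(q) takes 2 values over 3 diagrams, fixing the grouping


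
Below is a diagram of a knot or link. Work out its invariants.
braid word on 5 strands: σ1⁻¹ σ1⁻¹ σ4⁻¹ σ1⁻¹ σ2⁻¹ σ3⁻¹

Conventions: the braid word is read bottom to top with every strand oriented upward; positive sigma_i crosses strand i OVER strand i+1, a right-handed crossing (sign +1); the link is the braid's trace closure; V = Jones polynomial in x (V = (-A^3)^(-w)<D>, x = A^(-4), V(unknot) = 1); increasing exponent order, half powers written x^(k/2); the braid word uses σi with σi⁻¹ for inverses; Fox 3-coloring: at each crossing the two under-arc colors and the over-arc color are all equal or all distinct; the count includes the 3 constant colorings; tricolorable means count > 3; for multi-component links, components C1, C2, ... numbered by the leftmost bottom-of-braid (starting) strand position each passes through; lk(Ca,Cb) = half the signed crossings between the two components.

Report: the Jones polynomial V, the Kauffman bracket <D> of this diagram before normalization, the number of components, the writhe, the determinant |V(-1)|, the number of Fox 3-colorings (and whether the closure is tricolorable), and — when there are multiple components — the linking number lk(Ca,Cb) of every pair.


V = -x^-4 + x^-3 + x^-1
<D> = A^-14 + A^-6 - A^-2 (w = -6)
1 component over 6 crossings, w = -6
9 Fox colorings among 3^6, |V(-1)| = 3: tricolorable
why: |V(-1)| = 3: so tricolorable, since 3 divides 3


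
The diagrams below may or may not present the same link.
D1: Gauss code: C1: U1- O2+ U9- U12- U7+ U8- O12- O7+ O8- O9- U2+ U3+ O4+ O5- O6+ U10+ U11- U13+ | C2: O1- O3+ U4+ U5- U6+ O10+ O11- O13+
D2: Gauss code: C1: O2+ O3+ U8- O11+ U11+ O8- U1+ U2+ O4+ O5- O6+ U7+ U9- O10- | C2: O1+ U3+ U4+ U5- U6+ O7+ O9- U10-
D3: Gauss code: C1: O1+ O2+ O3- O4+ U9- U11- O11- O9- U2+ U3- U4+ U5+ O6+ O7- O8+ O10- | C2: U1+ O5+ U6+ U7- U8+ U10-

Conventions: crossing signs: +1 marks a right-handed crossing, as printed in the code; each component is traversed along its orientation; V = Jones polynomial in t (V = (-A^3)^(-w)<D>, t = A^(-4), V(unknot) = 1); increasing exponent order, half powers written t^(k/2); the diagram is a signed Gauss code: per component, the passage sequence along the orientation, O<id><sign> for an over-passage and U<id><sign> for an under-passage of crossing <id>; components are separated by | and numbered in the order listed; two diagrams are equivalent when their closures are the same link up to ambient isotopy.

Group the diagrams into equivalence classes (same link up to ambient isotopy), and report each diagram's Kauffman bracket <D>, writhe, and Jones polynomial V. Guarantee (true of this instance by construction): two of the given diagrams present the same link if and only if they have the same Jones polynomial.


grouping into links: {D1, D2, D3}
V(D1) = -t^(1/2) - t^(5/2)  (w +1, c 13, <D> = A^-7 + A)
V(D2) = -t^(1/2) - t^(5/2)  [11 crossings, <D> = A^-1 + A^7, w = +3]
V(D3) = -t^(1/2) - t^(5/2)  (w +1, c 11, <D> = A^-7 + A)
key observation: all 3 diagrams share one V(t), hence one class


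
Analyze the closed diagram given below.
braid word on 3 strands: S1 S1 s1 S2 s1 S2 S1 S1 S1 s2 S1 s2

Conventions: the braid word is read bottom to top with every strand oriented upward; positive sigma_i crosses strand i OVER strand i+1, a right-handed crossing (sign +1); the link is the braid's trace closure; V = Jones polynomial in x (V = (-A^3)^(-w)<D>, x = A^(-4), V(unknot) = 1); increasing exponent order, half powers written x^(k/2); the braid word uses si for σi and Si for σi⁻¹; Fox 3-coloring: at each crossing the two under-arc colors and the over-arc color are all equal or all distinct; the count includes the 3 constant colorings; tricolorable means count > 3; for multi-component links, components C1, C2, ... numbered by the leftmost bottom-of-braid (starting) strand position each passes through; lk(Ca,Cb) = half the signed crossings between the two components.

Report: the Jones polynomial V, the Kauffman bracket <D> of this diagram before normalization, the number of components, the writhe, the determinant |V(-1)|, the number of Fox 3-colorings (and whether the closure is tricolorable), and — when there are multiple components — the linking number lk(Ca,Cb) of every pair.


Jones polynomial: V(x) = -x^-8 + 2x^-7 - 3x^-6 + 4x^-5 - 5x^-4 + 5x^-3 - 3x^-2 + 3x^-1 - 1
<D> = -A^-12 + 3A^-8 - 3A^-4 + 5 - 5A^4 + 4A^8 - 3A^12 + 2A^16 - A^20; writhe -4
components 1, writhe -4 (12 crossings)
3-colorings: 9 of 3^12, det 27 — tricolorable
note: the word shrinks to σ1⁻¹ σ2⁻¹ σ1 σ2⁻¹ σ1⁻¹ σ1⁻¹ σ1⁻¹ σ2 σ1⁻¹ σ2 after cancelling


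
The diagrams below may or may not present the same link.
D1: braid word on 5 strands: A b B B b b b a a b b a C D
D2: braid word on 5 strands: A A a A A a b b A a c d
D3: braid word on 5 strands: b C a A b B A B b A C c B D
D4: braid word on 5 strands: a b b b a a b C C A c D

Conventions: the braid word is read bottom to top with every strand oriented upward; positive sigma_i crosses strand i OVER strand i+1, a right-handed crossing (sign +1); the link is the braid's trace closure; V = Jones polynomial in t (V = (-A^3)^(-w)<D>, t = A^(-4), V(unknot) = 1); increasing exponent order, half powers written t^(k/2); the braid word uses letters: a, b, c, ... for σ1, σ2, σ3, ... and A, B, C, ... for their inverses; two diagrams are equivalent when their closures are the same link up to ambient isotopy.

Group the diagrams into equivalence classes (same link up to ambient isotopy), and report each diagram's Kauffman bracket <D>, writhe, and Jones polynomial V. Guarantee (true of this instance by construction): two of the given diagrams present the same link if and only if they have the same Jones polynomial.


classes: {D1, D4} | {D2} | {D3}
V(D1) = t^2 + 2t^4 - t^5 + 2t^6 - t^7 + t^8  [14 crossings, <D> = A^-20 - A^-16 + 2A^-12 - A^-8 + 2A^-4 + A^4, w = +4]
V(D2) = t^-2 + 2 + t^2  [12 crossings, <D> = A^-2 + 2A^6 + A^14, w = +2]
V(D3) = t^-3 + t^-2 + t^-1 + 1  (w -4, c 14, <D> = A^-12 + A^-8 + A^-4 + 1)
V(D4) = t^2 + 2t^4 - t^5 + 2t^6 - t^7 + t^8  [12 crossings, <D> = A^-20 - A^-16 + 2A^-12 - A^-8 + 2A^-4 + A^4, w = +4]
note: 3 values of V(t) split the 4 diagrams


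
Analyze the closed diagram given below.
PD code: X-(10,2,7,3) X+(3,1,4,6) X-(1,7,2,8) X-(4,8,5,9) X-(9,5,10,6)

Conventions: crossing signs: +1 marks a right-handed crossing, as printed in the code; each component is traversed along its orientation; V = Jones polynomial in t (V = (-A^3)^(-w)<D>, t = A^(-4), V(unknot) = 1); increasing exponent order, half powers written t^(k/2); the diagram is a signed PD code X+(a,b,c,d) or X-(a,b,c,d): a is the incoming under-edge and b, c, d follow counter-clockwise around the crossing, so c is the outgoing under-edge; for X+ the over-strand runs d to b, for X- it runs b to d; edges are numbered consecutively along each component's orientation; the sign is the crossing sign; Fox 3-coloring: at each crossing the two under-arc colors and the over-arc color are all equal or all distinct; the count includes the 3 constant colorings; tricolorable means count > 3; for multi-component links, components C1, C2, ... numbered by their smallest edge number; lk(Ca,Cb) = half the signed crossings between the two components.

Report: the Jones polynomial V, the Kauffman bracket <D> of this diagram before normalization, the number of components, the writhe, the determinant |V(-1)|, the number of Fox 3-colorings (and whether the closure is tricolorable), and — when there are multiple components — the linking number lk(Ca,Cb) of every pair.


V = -t^(-9/2) - t^(-5/2) + t^(-3/2) - t^(-1/2)
<D> = A^-7 - A^-3 + A + A^9 (w = -3)
2 components over 5 crossings, w = -3
lk(C1,C2): -2
3 Fox colorings among 3^5, |V(-1)| = 4: not tricolorable
why: the 1 component pair carries total linking -2


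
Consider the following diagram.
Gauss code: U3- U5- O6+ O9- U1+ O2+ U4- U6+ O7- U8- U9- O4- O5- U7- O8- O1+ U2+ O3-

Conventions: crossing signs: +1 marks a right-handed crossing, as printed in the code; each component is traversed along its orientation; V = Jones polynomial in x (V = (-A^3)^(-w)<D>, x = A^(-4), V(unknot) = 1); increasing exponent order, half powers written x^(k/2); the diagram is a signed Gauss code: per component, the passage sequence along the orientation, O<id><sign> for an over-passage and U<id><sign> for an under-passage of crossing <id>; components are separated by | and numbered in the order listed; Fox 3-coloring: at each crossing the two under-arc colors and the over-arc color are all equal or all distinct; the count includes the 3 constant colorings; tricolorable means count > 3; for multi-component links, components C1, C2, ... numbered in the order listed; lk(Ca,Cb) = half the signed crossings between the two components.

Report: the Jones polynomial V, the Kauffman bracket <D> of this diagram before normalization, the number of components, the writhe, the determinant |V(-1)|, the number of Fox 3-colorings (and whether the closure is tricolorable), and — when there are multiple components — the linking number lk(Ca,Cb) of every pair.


V(x) = -x^-5 + x^-4 - x^-3 + 2x^-2 - x^-1 + 2 - x
bracket: A^-13 - 2A^-9 + A^-5 - 2A^-1 + A^3 - A^7 + A^11, w = -3
1 component, writhe -3, over 9 crossings
det 9, colorings 9 of 3^9 — tricolorable
observation: w = -3 (over 9 crossings) is diagram-only; (-A^3)^(3) removes it from V


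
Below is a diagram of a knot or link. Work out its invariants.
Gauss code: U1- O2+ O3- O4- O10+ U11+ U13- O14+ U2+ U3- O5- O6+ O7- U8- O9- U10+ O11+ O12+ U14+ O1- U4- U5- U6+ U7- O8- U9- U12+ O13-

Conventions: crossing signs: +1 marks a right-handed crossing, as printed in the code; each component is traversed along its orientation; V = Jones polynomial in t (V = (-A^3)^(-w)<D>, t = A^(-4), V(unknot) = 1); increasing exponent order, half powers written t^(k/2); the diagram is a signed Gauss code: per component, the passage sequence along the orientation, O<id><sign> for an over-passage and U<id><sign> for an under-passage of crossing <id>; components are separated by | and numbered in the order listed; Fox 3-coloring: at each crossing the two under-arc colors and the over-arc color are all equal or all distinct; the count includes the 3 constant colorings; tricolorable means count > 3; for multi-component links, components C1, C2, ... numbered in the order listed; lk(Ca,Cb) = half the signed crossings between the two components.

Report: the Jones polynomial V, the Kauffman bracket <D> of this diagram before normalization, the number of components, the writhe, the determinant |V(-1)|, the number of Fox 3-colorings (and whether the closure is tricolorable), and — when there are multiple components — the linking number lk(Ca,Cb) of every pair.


Jones polynomial: V(t) = -t^-6 + 3t^-5 - 5t^-4 + 6t^-3 - 6t^-2 + 6t^-1 - 4 + 3t - t^2
<D> = -A^-14 + 3A^-10 - 4A^-6 + 6A^-2 - 6A^2 + 6A^6 - 5A^10 + 3A^14 - A^18; writhe -2
components 1, writhe -2 (14 crossings)
3-colorings: 3 of 3^14, det 35 — not tricolorable
note: w = -2 (over 14 crossings) is diagram-only; (-A^3)^(2) removes it from V


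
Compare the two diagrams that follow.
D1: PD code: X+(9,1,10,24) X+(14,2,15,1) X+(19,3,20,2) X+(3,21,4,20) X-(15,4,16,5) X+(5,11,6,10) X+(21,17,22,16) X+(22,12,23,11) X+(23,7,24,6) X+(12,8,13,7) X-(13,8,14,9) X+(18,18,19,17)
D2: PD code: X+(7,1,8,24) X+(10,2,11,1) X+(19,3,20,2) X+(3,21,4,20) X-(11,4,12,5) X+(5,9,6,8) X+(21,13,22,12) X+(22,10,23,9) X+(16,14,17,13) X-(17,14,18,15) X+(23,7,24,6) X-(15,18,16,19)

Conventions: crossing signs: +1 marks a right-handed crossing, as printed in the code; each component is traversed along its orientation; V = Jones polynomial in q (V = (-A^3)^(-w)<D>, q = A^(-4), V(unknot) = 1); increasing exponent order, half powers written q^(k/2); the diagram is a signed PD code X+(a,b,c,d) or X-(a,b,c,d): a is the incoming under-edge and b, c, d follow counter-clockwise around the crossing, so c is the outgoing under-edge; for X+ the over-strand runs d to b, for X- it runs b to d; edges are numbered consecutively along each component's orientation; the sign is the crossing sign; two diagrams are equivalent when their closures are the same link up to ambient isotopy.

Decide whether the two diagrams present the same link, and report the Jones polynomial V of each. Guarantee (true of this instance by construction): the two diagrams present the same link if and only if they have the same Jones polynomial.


same link: yes
V(D1) = q^2 - q^3 + 3q^4 - 3q^5 + 3q^6 - 3q^7 + 2q^8 - q^9  [12 crossings, <D> = -A^-12 + 2A^-8 - 3A^-4 + 3 - 3A^4 + 3A^8 - A^12 + A^16, w = +8]
D2 (bracket -A^-18 + 2A^-14 - 3A^-10 + 3A^-6 - 3A^-2 + 3A^2 - A^6 + A^10; 12 crossings at w = +6): V = q^2 - q^3 + 3q^4 - 3q^5 + 3q^6 - 3q^7 + 2q^8 - q^9
note: from 12 to 12 crossings by R-moves: one link, two diagrams


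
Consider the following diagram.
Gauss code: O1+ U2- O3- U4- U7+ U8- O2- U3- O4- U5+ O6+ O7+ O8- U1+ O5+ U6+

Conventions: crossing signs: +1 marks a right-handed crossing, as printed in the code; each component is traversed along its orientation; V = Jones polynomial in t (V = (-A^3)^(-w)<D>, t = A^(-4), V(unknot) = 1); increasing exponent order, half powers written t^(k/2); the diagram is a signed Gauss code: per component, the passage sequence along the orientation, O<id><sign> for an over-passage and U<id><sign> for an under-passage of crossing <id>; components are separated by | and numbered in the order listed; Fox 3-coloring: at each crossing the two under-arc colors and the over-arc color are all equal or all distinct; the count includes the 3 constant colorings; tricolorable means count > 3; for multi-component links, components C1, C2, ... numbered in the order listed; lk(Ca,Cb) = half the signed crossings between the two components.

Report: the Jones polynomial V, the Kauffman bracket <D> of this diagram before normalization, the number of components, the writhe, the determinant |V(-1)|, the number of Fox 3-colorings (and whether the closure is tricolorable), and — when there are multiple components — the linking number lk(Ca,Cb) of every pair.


Jones polynomial: V(t) = -t^-3 + t^-2 - t^-1 + 3 - t + t^2 - t^3
<D> = -A^-12 + A^-8 - A^-4 + 3 - A^4 + A^8 - A^12; writhe 0
components 1, writhe 0 (8 crossings)
3-colorings: 27 of 3^8, det 9 — tricolorable
note: V spans 6 powers of t: at least 6 crossings in any diagram


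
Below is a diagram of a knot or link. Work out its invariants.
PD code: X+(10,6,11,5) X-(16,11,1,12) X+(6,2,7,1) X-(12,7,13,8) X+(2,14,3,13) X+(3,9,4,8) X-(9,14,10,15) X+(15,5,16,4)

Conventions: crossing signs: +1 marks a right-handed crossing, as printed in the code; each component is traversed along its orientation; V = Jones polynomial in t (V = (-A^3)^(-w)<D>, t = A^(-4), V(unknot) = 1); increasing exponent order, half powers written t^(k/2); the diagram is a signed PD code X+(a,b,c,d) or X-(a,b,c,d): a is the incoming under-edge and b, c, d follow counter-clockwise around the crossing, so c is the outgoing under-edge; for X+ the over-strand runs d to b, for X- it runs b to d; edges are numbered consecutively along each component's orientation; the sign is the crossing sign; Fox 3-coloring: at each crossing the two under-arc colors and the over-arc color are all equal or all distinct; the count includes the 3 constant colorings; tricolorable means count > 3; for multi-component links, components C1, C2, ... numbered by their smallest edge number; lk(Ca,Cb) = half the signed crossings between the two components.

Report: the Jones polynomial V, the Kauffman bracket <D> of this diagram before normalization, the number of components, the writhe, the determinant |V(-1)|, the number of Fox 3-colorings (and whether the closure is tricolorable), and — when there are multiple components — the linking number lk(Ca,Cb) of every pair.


V(t) = -t^-1 + 2 - t + 2t^2 - t^3 + t^4 - t^5
bracket: -A^-14 + A^-10 - A^-6 + 2A^-2 - A^2 + 2A^6 - A^10, w = +2
1 component, writhe +2, over 8 crossings
det 9, colorings 9 of 3^8 — tricolorable
observation: det 9 = |V(-1)|; divisible by 3, so tricolorable


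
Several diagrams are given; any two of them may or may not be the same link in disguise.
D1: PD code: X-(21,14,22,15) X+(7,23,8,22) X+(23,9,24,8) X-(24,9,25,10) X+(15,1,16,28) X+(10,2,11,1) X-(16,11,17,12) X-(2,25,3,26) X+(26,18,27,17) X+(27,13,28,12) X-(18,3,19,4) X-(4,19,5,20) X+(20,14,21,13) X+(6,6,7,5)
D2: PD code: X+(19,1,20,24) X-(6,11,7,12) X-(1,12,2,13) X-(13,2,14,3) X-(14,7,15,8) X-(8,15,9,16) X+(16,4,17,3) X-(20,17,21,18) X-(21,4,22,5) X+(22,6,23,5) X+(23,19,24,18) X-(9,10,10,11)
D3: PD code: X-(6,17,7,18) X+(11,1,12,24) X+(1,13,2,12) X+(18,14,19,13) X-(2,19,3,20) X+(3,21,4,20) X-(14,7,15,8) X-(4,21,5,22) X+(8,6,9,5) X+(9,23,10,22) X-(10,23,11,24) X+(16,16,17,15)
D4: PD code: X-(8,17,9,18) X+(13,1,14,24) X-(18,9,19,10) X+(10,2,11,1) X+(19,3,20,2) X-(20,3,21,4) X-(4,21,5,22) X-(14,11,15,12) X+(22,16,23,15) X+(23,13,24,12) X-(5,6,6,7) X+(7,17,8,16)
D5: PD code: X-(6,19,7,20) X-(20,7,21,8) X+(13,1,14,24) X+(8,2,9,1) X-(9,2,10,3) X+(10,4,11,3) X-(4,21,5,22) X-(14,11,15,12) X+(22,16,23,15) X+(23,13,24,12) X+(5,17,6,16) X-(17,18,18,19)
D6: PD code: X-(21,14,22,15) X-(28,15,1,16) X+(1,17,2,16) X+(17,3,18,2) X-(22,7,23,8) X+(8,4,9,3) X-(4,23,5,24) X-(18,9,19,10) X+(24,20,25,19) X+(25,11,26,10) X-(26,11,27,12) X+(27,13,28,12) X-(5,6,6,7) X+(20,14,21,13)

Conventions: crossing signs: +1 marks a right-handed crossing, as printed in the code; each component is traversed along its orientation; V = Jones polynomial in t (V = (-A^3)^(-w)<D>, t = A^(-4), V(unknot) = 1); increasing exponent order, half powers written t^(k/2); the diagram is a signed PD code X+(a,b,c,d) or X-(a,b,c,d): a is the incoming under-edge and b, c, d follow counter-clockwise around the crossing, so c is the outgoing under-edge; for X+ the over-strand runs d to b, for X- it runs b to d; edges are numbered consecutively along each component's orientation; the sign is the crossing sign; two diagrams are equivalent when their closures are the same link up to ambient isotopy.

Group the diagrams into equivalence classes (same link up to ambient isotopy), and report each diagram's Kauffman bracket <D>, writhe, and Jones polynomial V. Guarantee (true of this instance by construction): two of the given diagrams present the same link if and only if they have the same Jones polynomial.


classes: {D1, D3, D4, D5, D6} | {D2}
V(D1) = t^-2 - t^-1 + 2 - 2t + t^2 - t^3 + t^4  [14 crossings, <D> = A^-10 - A^-6 + A^-2 - 2A^2 + 2A^6 - A^10 + A^14, w = +2]
D2 (bracket A^-8 - A^-4 + 2 - A^4 + A^8 - A^12; 12 crossings at w = -4): V = -t^-6 + t^-5 - t^-4 + 2t^-3 - t^-2 + t^-1
V(D3) = t^-2 - t^-1 + 2 - 2t + t^2 - t^3 + t^4  (w +2, c 12, <D> = A^-10 - A^-6 + A^-2 - 2A^2 + 2A^6 - A^10 + A^14)
D4 (bracket A^-16 - A^-12 + A^-8 - 2A^-4 + 2 - A^4 + A^8; 12 crossings at w = 0): V = t^-2 - t^-1 + 2 - 2t + t^2 - t^3 + t^4
V(D5) = t^-2 - t^-1 + 2 - 2t + t^2 - t^3 + t^4  (w 0, c 12, <D> = A^-16 - A^-12 + A^-8 - 2A^-4 + 2 - A^4 + A^8)
V(D6) = t^-2 - t^-1 + 2 - 2t + t^2 - t^3 + t^4  (w 0, c 14, <D> = A^-16 - A^-12 + A^-8 - 2A^-4 + 2 - A^4 + A^8)
insight: 2 values of V(t) split the 6 diagrams


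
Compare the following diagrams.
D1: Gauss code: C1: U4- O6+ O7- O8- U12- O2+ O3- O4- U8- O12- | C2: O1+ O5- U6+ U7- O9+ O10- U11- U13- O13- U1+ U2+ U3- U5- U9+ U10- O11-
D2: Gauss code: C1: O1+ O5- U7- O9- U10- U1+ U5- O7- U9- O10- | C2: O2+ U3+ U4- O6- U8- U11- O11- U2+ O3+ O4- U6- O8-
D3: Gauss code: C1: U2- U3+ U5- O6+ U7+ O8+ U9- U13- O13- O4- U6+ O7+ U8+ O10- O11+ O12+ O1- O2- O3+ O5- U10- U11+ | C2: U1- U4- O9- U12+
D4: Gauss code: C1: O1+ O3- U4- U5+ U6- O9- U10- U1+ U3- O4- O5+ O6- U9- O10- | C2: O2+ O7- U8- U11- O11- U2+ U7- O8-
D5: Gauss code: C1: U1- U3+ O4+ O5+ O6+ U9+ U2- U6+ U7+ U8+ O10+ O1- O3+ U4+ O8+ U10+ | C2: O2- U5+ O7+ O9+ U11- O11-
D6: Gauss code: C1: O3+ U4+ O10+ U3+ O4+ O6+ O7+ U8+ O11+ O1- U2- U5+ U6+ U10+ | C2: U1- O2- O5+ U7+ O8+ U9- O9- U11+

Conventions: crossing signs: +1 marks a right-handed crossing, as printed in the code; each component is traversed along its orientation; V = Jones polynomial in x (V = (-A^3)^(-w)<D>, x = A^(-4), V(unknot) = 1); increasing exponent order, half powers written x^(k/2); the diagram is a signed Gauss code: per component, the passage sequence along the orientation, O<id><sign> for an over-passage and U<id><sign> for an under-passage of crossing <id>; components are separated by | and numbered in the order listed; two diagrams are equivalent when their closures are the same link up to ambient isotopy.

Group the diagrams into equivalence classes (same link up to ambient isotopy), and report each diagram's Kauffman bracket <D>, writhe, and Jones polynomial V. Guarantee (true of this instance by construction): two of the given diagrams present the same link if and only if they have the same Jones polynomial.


classes: {D1, D2, D4} | {D3} | {D5, D6}
V(D1) = x^(-9/2) - x^(-5/2) - x^(-3/2) - x^(-1/2)  [13 crossings, <D> = A^-13 + A^-9 + A^-5 - A^3, w = -5]
V(D2) = x^(-9/2) - x^(-5/2) - x^(-3/2) - x^(-1/2)  [11 crossings, <D> = A^-13 + A^-9 + A^-5 - A^3, w = -5]
V(D3) = -x^(-3/2) - 2x^(1/2) + x^(3/2) - x^(5/2) + x^(7/2)  (w -1, c 13, <D> = -A^-17 + A^-13 - A^-9 + 2A^-5 + A^3)
D4 (bracket A^-13 + A^-9 + A^-5 - A^3; 11 crossings at w = -5): V = x^(-9/2) - x^(-5/2) - x^(-3/2) - x^(-1/2)
V(D5) = -x^(3/2) - 2x^(7/2) + x^(9/2) - x^(11/2) + x^(13/2)  (w +5, c 11, <D> = -A^-11 + A^-7 - A^-3 + 2A + A^9)
V(D6) = -x^(3/2) - 2x^(7/2) + x^(9/2) - x^(11/2) + x^(13/2)  (w +5, c 11, <D> = -A^-11 + A^-7 - A^-3 + 2A + A^9)
insight: comparing 6 Jones polynomials yields 3 groups


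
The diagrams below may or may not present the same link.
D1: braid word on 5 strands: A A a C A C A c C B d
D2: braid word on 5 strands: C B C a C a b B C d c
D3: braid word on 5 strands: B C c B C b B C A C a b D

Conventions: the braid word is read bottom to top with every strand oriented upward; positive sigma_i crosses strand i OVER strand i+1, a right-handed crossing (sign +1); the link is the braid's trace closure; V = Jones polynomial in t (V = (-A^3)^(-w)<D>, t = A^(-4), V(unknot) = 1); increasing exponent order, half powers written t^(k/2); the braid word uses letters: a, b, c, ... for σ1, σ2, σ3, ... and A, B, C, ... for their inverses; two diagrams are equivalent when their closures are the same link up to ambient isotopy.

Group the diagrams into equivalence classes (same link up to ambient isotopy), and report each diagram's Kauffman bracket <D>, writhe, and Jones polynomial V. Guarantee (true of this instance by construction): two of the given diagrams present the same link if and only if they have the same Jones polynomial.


equivalence classes: {D1} | {D2} | {D3}
D1 (bracket A^-9 + 2A^-1 - A^3 + A^7 - A^11; 11 crossings at w = -5): V = t^(-13/2) - t^(-11/2) + t^(-9/2) - 2t^(-7/2) - t^(-3/2)
V(D2) = t^(-7/2) - t^(-5/2) + t^(-3/2) - 2t^(-1/2) - t^(3/2)  [11 crossings, <D> = A^-9 + 2A^-1 - A^3 + A^7 - A^11, w = -1]
V(D3) = t^(-9/2) - t^(-5/2) - t^(-3/2) - t^(-1/2)  [13 crossings, <D> = A^-13 + A^-9 + A^-5 - A^3, w = -5]
key observation: V(t) takes 3 values over 3 diagrams, fixing the grouping


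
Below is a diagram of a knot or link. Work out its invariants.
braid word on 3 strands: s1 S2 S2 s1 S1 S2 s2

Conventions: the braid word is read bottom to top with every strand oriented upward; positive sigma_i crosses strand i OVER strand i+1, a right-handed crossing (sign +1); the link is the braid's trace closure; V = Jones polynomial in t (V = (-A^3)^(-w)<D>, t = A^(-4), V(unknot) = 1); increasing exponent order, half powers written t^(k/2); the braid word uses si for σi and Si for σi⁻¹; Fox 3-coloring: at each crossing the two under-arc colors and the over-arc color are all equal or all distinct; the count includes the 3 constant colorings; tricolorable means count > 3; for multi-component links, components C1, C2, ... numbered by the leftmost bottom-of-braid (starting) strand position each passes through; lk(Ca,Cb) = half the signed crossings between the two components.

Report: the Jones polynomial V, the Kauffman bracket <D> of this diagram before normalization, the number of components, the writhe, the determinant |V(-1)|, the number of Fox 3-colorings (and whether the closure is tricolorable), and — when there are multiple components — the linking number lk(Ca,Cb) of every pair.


Jones polynomial: V(t) = -t^(-5/2) - t^(-1/2)
<D> = A^-1 + A^7; writhe -1
components 2, writhe -1 (7 crossings)
linking number lk(C1,C2) = -1
3-colorings: 3 of 3^7, det 2 — not tricolorable
note: summing lk over 1 pair gives -1


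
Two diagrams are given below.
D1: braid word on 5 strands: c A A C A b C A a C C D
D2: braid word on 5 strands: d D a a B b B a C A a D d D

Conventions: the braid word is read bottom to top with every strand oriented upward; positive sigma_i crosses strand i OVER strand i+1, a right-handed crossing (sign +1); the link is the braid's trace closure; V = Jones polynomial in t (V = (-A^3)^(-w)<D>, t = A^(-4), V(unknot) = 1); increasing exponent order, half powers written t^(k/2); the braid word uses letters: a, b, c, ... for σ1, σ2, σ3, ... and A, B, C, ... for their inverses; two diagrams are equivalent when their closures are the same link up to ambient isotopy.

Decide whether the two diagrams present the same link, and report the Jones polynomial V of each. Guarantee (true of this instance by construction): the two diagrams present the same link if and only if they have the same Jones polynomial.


same link: no
V(D1) = t^-8 - 2t^-7 + t^-6 - 2t^-5 + 2t^-4 + t^-2  [12 crossings, <D> = A^-10 + 2A^-2 - 2A^2 + A^6 - 2A^10 + A^14, w = -6]
D2 (bracket -A^-16 + A^-12 + A^-4; 14 crossings at w = 0): V = t + t^3 - t^4
note: V(t) takes 2 values over 2 diagrams, fixing the grouping


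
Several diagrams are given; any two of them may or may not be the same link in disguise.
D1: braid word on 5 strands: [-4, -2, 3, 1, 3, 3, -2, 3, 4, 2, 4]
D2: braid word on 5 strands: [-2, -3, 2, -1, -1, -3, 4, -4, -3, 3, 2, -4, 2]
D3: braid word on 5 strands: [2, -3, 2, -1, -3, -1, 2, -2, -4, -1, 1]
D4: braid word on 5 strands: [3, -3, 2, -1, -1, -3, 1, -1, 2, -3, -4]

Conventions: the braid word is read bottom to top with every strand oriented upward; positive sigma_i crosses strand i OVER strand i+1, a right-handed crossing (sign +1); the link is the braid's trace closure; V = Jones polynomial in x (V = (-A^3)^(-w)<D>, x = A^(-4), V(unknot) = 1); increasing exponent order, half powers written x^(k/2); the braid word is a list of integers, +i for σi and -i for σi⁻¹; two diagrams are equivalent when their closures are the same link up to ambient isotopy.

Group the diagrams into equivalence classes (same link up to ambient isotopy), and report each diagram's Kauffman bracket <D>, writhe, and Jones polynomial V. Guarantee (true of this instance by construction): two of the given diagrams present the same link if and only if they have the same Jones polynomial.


classes: {D1} | {D2, D3, D4}
V(D1) = -x^(3/2) - x^(7/2) + x^(9/2) - x^(11/2)  [11 crossings, <D> = A^-7 - A^-3 + A + A^9, w = +5]
V(D2) = -x^(-9/2) + x^(-7/2) - 2x^(-5/2) + 2x^(-3/2) - 2x^(-1/2) + x^(1/2) - x^(3/2)  (w -3, c 13, <D> = A^-15 - A^-11 + 2A^-7 - 2A^-3 + 2A - A^5 + A^9)
V(D3) = -x^(-9/2) + x^(-7/2) - 2x^(-5/2) + 2x^(-3/2) - 2x^(-1/2) + x^(1/2) - x^(3/2)  [11 crossings, <D> = A^-15 - A^-11 + 2A^-7 - 2A^-3 + 2A - A^5 + A^9, w = -3]
D4 (bracket A^-15 - A^-11 + 2A^-7 - 2A^-3 + 2A - A^5 + A^9; 11 crossings at w = -3): V = -x^(-9/2) + x^(-7/2) - 2x^(-5/2) + 2x^(-3/2) - 2x^(-1/2) + x^(1/2) - x^(3/2)
insight: V(x) takes 2 values over 4 diagrams, fixing the grouping


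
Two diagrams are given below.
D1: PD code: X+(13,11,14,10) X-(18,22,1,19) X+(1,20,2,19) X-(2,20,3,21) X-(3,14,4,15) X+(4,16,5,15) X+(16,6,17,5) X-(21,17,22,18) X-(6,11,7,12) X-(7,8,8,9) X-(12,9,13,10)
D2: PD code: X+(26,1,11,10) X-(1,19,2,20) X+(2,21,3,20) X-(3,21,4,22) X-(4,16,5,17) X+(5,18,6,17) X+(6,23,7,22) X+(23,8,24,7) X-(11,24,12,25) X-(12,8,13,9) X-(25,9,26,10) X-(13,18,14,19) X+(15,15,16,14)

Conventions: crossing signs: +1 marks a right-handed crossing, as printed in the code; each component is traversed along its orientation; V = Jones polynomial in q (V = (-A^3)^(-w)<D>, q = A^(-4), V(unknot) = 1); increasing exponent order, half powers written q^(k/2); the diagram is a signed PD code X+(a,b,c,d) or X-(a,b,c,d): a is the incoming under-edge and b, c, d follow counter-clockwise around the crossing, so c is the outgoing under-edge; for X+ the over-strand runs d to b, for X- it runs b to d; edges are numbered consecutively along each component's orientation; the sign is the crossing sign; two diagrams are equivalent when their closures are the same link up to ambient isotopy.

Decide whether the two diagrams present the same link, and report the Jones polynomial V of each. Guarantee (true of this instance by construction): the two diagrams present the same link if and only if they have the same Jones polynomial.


same link: no
V(D1) = -q^(-5/2) - q^(-1/2)  [11 crossings, <D> = A^-7 + A, w = -3]
V(D2) = -q^(-1/2) - q^(1/2)  (w -1, c 13, <D> = A^-5 + A^-1)
note: 2 values of V(q) split the 2 diagrams


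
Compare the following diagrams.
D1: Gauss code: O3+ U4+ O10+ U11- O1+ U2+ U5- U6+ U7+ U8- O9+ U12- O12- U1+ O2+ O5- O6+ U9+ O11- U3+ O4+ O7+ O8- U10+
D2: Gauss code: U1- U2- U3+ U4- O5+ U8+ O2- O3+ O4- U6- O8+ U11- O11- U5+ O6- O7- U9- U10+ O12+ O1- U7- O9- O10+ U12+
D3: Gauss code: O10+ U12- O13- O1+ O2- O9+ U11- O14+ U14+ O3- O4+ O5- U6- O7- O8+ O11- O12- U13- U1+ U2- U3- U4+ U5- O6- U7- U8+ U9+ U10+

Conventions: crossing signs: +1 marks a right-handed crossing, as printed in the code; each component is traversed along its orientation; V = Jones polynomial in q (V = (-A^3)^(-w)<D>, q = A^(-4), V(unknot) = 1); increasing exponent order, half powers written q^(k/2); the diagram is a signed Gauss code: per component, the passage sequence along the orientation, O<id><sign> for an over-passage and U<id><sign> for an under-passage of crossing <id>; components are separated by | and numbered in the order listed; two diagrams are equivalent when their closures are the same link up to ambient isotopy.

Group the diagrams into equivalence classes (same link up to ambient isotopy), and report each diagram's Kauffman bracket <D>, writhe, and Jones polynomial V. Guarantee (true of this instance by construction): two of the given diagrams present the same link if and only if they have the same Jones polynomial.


classes: {D1} | {D2} | {D3}
V(D1) = q^2 + 2q^4 - 2q^5 + q^6 - 2q^7 + q^8  [12 crossings, <D> = A^-20 - 2A^-16 + A^-12 - 2A^-8 + 2A^-4 + A^4, w = +4]
D2 (bracket A^-14 - A^-10 + A^-6 - A^-2 + A^2; 12 crossings at w = -2): V = q^-2 - q^-1 + 1 - q + q^2
D3 (bracket A^-2 - A^2 + 2A^6 - A^10 + A^14 - A^18; 14 crossings at w = -2): V = -q^-6 + q^-5 - q^-4 + 2q^-3 - q^-2 + q^-1
note: comparing 3 Jones polynomials yields 3 groups


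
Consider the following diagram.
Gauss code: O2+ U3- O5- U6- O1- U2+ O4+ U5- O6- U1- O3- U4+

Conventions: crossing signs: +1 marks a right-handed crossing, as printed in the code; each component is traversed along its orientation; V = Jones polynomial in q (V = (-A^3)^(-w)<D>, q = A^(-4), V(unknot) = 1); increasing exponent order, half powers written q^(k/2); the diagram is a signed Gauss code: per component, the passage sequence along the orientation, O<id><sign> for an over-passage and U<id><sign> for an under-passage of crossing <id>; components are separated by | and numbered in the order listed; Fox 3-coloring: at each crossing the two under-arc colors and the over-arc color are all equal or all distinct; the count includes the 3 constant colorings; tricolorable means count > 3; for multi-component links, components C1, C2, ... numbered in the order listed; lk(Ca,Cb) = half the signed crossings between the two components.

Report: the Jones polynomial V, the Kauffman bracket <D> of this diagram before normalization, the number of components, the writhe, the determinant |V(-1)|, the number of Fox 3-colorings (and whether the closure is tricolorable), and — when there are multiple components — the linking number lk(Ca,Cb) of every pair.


V(q) = q^-5 - 2q^-4 + 2q^-3 - 2q^-2 + 2q^-1 - 1 + q
bracket: A^-10 - A^-6 + 2A^-2 - 2A^2 + 2A^6 - 2A^10 + A^14, w = -2
1 component, writhe -2, over 6 crossings
det 11, colorings 3 of 3^6 — not tricolorable
observation: V spans 6 powers of q: at least 6 crossings in any diagram


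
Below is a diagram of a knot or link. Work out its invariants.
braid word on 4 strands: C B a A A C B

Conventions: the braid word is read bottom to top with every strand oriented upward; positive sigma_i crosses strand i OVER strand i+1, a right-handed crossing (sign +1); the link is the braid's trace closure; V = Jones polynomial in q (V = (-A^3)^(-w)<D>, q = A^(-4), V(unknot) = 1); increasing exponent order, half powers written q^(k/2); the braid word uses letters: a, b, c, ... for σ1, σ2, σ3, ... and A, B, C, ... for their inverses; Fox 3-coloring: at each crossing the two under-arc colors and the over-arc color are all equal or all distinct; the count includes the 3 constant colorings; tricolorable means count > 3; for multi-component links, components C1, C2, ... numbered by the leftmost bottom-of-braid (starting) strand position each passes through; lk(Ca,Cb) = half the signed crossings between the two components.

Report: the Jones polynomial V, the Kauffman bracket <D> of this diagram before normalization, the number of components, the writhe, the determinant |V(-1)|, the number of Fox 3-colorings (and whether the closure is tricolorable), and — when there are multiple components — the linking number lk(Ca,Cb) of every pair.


V = -q^-4 + q^-3 + q^-1
<D> = -A^-11 - A^-3 + A (w = -5)
1 component over 7 crossings, w = -5
9 Fox colorings among 3^7, |V(-1)| = 3: tricolorable
why: |V(-1)| = 3: so tricolorable, since 3 divides 3


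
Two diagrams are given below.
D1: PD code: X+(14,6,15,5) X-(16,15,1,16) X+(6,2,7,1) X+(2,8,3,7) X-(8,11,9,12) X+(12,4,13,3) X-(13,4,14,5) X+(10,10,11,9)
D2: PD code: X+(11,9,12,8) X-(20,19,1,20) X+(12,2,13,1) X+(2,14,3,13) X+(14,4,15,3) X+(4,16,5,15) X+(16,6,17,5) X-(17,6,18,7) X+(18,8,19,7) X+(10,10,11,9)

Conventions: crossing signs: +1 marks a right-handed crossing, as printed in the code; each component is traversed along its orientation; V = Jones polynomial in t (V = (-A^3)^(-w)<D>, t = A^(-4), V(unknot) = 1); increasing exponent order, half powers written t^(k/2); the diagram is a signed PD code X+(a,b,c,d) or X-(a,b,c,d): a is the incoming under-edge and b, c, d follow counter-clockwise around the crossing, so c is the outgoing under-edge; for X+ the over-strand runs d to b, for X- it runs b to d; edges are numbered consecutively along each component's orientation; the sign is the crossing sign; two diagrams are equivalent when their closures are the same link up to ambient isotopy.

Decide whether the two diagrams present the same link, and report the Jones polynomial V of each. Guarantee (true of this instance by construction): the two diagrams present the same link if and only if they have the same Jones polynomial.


same link: no
V(D1) = t + t^3 - t^4  [8 crossings, <D> = -A^-10 + A^-6 + A^2, w = +2]
D2 (bracket -A^-10 + A^-6 - A^-2 + A^2 + A^10; 10 crossings at w = +6): V = t^2 + t^4 - t^5 + t^6 - t^7
note: comparing 2 Jones polynomials yields 2 groups


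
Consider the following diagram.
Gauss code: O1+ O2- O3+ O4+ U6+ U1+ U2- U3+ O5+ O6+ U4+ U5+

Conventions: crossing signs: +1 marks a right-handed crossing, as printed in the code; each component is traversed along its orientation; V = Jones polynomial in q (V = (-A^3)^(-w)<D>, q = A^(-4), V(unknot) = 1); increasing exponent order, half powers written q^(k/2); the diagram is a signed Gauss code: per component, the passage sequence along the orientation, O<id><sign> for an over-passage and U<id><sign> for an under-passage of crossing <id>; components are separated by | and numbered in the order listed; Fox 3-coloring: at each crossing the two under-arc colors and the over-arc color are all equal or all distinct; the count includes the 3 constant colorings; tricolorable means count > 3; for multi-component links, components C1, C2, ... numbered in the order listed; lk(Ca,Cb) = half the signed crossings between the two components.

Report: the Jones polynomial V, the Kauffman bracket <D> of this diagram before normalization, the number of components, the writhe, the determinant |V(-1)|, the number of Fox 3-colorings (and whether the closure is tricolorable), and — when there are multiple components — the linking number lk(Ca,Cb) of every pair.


V = q + q^3 - q^4
<D> = -A^-4 + 1 + A^8 (w = +4)
1 component over 6 crossings, w = +4
9 Fox colorings among 3^6, |V(-1)| = 3: tricolorable
why: V spans 3 powers of q: at least 3 crossings in any diagram
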